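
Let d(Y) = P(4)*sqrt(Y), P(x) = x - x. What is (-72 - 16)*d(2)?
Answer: 0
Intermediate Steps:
P(x) = 0
d(Y) = 0 (d(Y) = 0*sqrt(Y) = 0)
(-72 - 16)*d(2) = (-72 - 16)*0 = -88*0 = 0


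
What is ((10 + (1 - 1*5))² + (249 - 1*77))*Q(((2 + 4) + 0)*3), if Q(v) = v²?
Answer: 67392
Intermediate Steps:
((10 + (1 - 1*5))² + (249 - 1*77))*Q(((2 + 4) + 0)*3) = ((10 + (1 - 1*5))² + (249 - 1*77))*(((2 + 4) + 0)*3)² = ((10 + (1 - 5))² + (249 - 77))*((6 + 0)*3)² = ((10 - 4)² + 172)*(6*3)² = (6² + 172)*18² = (36 + 172)*324 = 208*324 = 67392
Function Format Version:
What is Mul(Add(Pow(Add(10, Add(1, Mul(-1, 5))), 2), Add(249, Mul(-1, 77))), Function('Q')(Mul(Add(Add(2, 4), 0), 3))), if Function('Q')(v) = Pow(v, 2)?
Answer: 67392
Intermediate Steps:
Mul(Add(Pow(Add(10, Add(1, Mul(-1, 5))), 2), Add(249, Mul(-1, 77))), Function('Q')(Mul(Add(Add(2, 4), 0), 3))) = Mul(Add(Pow(Add(10, Add(1, Mul(-1, 5))), 2), Add(249, Mul(-1, 77))), Pow(Mul(Add(Add(2, 4), 0), 3), 2)) = Mul(Add(Pow(Add(10, Add(1, -5)), 2), Add(249, -77)), Pow(Mul(Add(6, 0), 3), 2)) = Mul(Add(Pow(Add(10, -4), 2), 172), Pow(Mul(6, 3), 2)) = Mul(Add(Pow(6, 2), 172), Pow(18, 2)) = Mul(Add(36, 172), 324) = Mul(208, 324) = 67392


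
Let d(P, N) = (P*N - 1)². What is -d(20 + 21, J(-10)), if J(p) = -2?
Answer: -6889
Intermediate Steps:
d(P, N) = (-1 + N*P)² (d(P, N) = (N*P - 1)² = (-1 + N*P)²)
-d(20 + 21, J(-10)) = -(-1 - 2*(20 + 21))² = -(-1 - 2*41)² = -(-1 - 82)² = -1*(-83)² = -1*6889 = -6889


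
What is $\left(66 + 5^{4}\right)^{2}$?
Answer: $477481$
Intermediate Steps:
$\left(66 + 5^{4}\right)^{2} = \left(66 + 625\right)^{2} = 691^{2} = 477481$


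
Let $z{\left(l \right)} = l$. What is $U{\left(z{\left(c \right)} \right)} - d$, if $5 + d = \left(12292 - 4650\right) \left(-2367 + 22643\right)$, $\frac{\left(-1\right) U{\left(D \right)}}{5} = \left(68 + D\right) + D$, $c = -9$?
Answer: $-154949437$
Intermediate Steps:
$U{\left(D \right)} = -340 - 10 D$ ($U{\left(D \right)} = - 5 \left(\left(68 + D\right) + D\right) = - 5 \left(68 + 2 D\right) = -340 - 10 D$)
$d = 154949187$ ($d = -5 + \left(12292 - 4650\right) \left(-2367 + 22643\right) = -5 + 7642 \cdot 20276 = -5 + 154949192 = 154949187$)
$U{\left(z{\left(c \right)} \right)} - d = \left(-340 - -90\right) - 154949187 = \left(-340 + 90\right) - 154949187 = -250 - 154949187 = -154949437$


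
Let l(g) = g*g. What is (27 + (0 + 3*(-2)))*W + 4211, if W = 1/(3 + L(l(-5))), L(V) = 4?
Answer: 4214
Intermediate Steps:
l(g) = g**2
W = 1/7 (W = 1/(3 + 4) = 1/7 ≈ 0.14286)
(27 + (0 + 3*(-2)))*W + 4211 = (27 + (0 + 3*(-2)))*(1/7) + 4211 = (27 + (0 - 6))*(1/7) + 4211 = (27 - 6)*(1/7) + 4211 = 21*(1/7) + 4211 = 3 + 4211 = 4214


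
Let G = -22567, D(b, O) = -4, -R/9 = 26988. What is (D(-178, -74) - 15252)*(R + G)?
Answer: 4049842504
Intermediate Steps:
R = -242892 (R = -9*26988 = -242892)
(D(-178, -74) - 15252)*(R + G) = (-4 - 15252)*(-242892 - 22567) = -15256*(-265459) = 4049842504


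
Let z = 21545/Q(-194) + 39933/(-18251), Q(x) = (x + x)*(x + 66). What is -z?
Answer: 1590014717/906417664 ≈ 1.7542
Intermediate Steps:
Q(x) = 2*x*(66 + x) (Q(x) = (2*x)*(66 + x) = 2*x*(66 + x))
z = -1590014717/906417664 (z = 21545/((2*(-194)*(66 - 194))) + 39933/(-18251) = 21545/((2*(-194)*(-128))) + 39933*(-1/18251) = 21545/49664 - 39933/18251 = -1590014717/906417664 ≈ -1.7542)
-z = -1*(-1590014717/906417664) = 1590014717/906417664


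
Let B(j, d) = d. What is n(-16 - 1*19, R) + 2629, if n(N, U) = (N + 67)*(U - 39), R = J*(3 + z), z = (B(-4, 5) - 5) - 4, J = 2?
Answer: 1317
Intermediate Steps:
z = -4 (z = (5 - 5) - 4 = 0 - 4 = -4)
R = -2 (R = 2*(3 - 4) = 2*(-1) = -2)
n(N, U) = (-39 + U)*(67 + N) (n(N, U) = (67 + N)*(-39 + U) = (-39 + U)*(67 + N))
n(-16 - 1*19, R) + 2629 = (-2613 - 39*(-16 - 1*19) + 67*(-2) + (-16 - 1*19)*(-2)) + 2629 = (-2613 - 39*(-16 - 19) - 134 + (-16 - 19)*(-2)) + 2629 = (-2613 - 39*(-35) - 134 - 35*(-2)) + 2629 = (-2613 + 1365 - 134 + 70) + 2629 = -1312 + 2629 = 1317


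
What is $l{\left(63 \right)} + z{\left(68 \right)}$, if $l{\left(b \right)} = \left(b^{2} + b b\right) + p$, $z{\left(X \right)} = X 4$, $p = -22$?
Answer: $8188$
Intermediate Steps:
$z{\left(X \right)} = 4 X$
$l{\left(b \right)} = -22 + 2 b^{2}$ ($l{\left(b \right)} = \left(b^{2} + b b\right) - 22 = \left(b^{2} + b^{2}\right) - 22 = 2 b^{2} - 22 = -22 + 2 b^{2}$)
$l{\left(63 \right)} + z{\left(68 \right)} = \left(-22 + 2 \cdot 63^{2}\right) + 4 \cdot 68 = \left(-22 + 2 \cdot 3969\right) + 272 = \left(-22 + 7938\right) + 272 = 7916 + 272 = 8188$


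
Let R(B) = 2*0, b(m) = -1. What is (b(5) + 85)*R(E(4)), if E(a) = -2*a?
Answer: 0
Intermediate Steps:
R(B) = 0
(b(5) + 85)*R(E(4)) = (-1 + 85)*0 = 84*0 = 0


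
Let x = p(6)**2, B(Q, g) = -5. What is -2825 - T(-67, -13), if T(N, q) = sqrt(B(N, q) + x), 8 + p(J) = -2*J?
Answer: -2825 - sqrt(395) ≈ -2844.9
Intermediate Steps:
p(J) = -8 - 2*J
x = 400 (x = (-8 - 2*6)**2 = (-8 - 12)**2 = (-20)**2 = 400)
T(N, q) = sqrt(395) (T(N, q) = sqrt(-5 + 400) = sqrt(395))
-2825 - T(-67, -13) = -2825 - sqrt(395)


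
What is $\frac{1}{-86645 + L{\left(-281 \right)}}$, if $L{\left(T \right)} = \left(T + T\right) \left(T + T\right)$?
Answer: $\frac{1}{229199} \approx 4.363 \cdot 10^{-6}$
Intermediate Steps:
$L{\left(T \right)} = 4 T^{2}$ ($L{\left(T \right)} = 2 T 2 T = 4 T^{2}$)
$\frac{1}{-86645 + L{\left(-281 \right)}} = \frac{1}{-86645 + 4 \left(-281\right)^{2}} = \frac{1}{-86645 + 4 \cdot 78961} = \frac{1}{-86645 + 315844} = \frac{1}{229199}$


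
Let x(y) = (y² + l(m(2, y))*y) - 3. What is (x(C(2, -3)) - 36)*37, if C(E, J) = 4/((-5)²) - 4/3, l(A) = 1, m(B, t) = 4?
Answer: -8074547/5625 ≈ -1435.5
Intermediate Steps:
C(E, J) = -88/75 (C(E, J) = 4/25 - 4*⅓ = 4*(1/25) - 4/3 = 4/25 - 4/3 = -88/75)
x(y) = -3 + y + y² (x(y) = (y² + 1*y) - 3 = (y² + y) - 3 = (y + y²) - 3 = -3 + y + y²)
(x(C(2, -3)) - 36)*37 = ((-3 - 88/75 + (-88/75)²) - 36)*37 = ((-3 - 88/75 + 7744/5625) - 36)*37 = (-15731/5625 - 36)*37 = -218231/5625*37 = -8074547/5625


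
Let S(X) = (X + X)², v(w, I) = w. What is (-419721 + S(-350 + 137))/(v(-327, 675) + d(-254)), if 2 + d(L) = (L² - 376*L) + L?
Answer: -238245/159437 ≈ -1.4943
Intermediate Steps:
d(L) = -2 + L² - 375*L (d(L) = -2 + ((L² - 376*L) + L) = -2 + (L² - 375*L) = -2 + L² - 375*L)
S(X) = 4*X² (S(X) = (2*X)² = 4*X²)
(-419721 + S(-350 + 137))/(v(-327, 675) + d(-254)) = (-419721 + 4*(-350 + 137)²)/(-327 + (-2 + (-254)² - 375*(-254))) = (-419721 + 4*(-213)²)/(-327 + (-2 + 64516 + 95250)) = (-419721 + 4*45369)/(-327 + 159764) = (-419721 + 181476)/159437 = -238245*1/159437 = -238245/159437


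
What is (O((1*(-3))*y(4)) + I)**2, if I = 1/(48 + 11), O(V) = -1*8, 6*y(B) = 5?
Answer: 221841/3481 ≈ 63.729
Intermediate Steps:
y(B) = 5/6 (y(B) = (1/6)*5 = 5/6)
O(V) = -8
I = 1/59 ≈ 0.016949
(O((1*(-3))*y(4)) + I)**2 = (-8 + 1/59)**2 = (-471/59)**2 = 221841/3481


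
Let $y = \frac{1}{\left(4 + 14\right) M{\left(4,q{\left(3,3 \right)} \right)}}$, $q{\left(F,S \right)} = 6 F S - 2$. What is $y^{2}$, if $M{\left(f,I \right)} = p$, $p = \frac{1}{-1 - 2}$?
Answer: $\frac{1}{36} \approx 0.027778$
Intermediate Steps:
$q{\left(F,S \right)} = -2 + 6 F S$ ($q{\left(F,S \right)} = 6 F S - 2 = -2 + 6 F S$)
$p = - \frac{1}{3}$ ($p = \frac{1}{-3} = - \frac{1}{3} \approx -0.33333$)
$M{\left(f,I \right)} = - \frac{1}{3}$
$y = - \frac{1}{6}$ ($y = \frac{1}{\left(4 + 14\right) \left(- \frac{1}{3}\right)} = \frac{1}{18 \left(- \frac{1}{3}\right)} = \frac{1}{-6} = - \frac{1}{6} \approx -0.16667$)
$y^{2} = \left(- \frac{1}{6}\right)^{2} = \frac{1}{36}$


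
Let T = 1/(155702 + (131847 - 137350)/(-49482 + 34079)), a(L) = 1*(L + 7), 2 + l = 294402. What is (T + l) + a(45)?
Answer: 706179346362271/2398283409 ≈ 2.9445e+5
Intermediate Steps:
l = 294400 (l = -2 + 294402 = 294400)
a(L) = 7 + L (a(L) = 1*(7 + L) = 7 + L)
T = 15403/2398283409 (T = 1/(155702 - 5503/(-15403)) = 1/(155702 - 5503*(-1/15403)) = 1/(155702 + 5503/15403) = 1/(2398283409/15403) = 15403/2398283409 ≈ 6.4225e-6)
(T + l) + a(45) = (15403/2398283409 + 294400) + (7 + 45) = 706054635625003/2398283409 + 52 = 706179346362271/2398283409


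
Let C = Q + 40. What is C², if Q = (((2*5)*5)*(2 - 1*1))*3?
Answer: 36100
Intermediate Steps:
Q = 150 (Q = ((10*5)*(2 - 1))*3 = (50*1)*3 = 50*3 = 150)
C = 190 (C = 150 + 40 = 190)
C² = 190² = 36100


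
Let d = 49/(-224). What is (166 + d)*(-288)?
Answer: -47745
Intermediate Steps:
d = -7/32 (d = 49*(-1/224) = -7/32 ≈ -0.21875)
(166 + d)*(-288) = (166 - 7/32)*(-288) = (5305/32)*(-288) = -47745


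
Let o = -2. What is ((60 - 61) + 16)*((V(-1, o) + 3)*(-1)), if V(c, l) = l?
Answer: -15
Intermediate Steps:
((60 - 61) + 16)*((V(-1, o) + 3)*(-1)) = ((60 - 61) + 16)*((-2 + 3)*(-1)) = (-1 + 16)*(1*(-1)) = 15*(-1) = -15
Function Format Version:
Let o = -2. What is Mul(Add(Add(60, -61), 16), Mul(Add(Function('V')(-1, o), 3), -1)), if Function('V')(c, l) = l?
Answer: -15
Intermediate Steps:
Mul(Add(Add(60, -61), 16), Mul(Add(Function('V')(-1, o), 3), -1)) = Mul(Add(Add(60, -61), 16), Mul(Add(-2, 3), -1)) = Mul(Add(-1, 16), Mul(1, -1)) = Mul(15, -1) = -15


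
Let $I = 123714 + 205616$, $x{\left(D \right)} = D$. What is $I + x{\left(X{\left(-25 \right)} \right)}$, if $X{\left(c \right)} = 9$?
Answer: $329339$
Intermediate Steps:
$I = 329330$
$I + x{\left(X{\left(-25 \right)} \right)} = 329330 + 9 = 329339$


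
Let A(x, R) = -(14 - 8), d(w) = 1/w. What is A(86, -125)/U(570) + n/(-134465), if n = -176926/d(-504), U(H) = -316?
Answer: -14088567837/21245470 ≈ -663.13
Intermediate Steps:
A(x, R) = -6 (A(x, R) = -1*6 = -6)
n = 89170704 (n = -176926/(1/(-504)) = -176926/(-1/504) = -176926*(-504) = 89170704)
A(86, -125)/U(570) + n/(-134465) = -6/(-316) + 89170704/(-134465) = -6*(-1/316) + 89170704*(-1/134465) = 3/158 - 89170704/134465 = -14088567837/21245470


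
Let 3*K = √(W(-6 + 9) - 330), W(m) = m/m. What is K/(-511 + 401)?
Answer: -I*√329/330 ≈ -0.054965*I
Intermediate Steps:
W(m) = 1
K = I*√329/3 (K = √(1 - 330)/3 = √(-329)/3 = (I*√329)/3 = I*√329/3 ≈ 6.0461*I)
K/(-511 + 401) = (I*√329/3)/(-511 + 401) = (I*√329/3)/(-110) = -I*√329/330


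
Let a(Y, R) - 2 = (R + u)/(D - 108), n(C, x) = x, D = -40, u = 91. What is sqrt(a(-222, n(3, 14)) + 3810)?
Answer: sqrt(20870627)/74 ≈ 61.736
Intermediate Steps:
a(Y, R) = 205/148 - R/148 (a(Y, R) = 2 + (R + 91)/(-40 - 108) = 2 + (91 + R)/(-148) = 2 + (91 + R)*(-1/148) = 2 + (-91/148 - R/148) = 205/148 - R/148)
sqrt(a(-222, n(3, 14)) + 3810) = sqrt((205/148 - 1/148*14) + 3810) = sqrt((205/148 - 7/74) + 3810) = sqrt(191/148 + 3810) = sqrt(564071/148) = sqrt(20870627)/74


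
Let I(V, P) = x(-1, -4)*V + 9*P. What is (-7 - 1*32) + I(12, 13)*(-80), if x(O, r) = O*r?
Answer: -13239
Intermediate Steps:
I(V, P) = 4*V + 9*P (I(V, P) = (-1*(-4))*V + 9*P = 4*V + 9*P)
(-7 - 1*32) + I(12, 13)*(-80) = (-7 - 1*32) + (4*12 + 9*13)*(-80) = (-7 - 32) + (48 + 117)*(-80) = -39 + 165*(-80) = -39 - 13200 = -13239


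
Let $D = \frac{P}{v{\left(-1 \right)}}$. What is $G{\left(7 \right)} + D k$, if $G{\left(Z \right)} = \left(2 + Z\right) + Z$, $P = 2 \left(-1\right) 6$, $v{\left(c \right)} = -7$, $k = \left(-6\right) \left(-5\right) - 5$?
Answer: $\frac{412}{7} \approx 58.857$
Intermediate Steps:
$k = 25$ ($k = 30 - 5 = 25$)
$P = -12$ ($P = \left(-2\right) 6 = -12$)
$G{\left(Z \right)} = 2 + 2 Z$
$D = \frac{12}{7}$ ($D = - \frac{12}{-7} = \left(-12\right) \left(- \frac{1}{7}\right) = \frac{12}{7} \approx 1.7143$)
$G{\left(7 \right)} + D k = \left(2 + 2 \cdot 7\right) + \frac{12}{7} \cdot 25 = \left(2 + 14\right) + \frac{300}{7} = 16 + \frac{300}{7} = \frac{412}{7}$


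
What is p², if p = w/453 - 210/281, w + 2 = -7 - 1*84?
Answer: 1633857241/1800389761 ≈ 0.90750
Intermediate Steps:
w = -93 (w = -2 + (-7 - 1*84) = -2 + (-7 - 84) = -2 - 91 = -93)
p = -40421/42431 (p = -93/453 - 210/281 = -93*1/453 - 210*1/281 = -31/151 - 210/281 = -40421/42431 ≈ -0.95263)
p² = (-40421/42431)² = 1633857241/1800389761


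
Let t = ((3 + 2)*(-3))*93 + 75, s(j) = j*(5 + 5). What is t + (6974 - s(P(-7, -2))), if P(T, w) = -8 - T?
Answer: 5664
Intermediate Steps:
s(j) = 10*j (s(j) = j*10 = 10*j)
t = -1320 (t = (5*(-3))*93 + 75 = -15*93 + 75 = -1395 + 75 = -1320)
t + (6974 - s(P(-7, -2))) = -1320 + (6974 - 10*(-8 - 1*(-7))) = -1320 + (6974 - 10*(-8 + 7)) = -1320 + (6974 - 10*(-1)) = -1320 + (6974 - 1*(-10)) = -1320 + (6974 + 10) = -1320 + 6984 = 5664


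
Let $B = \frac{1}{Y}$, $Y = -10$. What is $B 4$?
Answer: $- \frac{2}{5} \approx -0.4$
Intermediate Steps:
$B = - \frac{1}{10}$ ($B = \frac{1}{-10} = - \frac{1}{10} \approx -0.1$)
$B 4 = \left(- \frac{1}{10}\right) 4 = - \frac{2}{5}$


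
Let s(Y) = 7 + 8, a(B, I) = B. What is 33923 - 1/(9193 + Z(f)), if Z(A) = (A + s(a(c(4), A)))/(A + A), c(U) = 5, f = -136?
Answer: 84828430219/2500617 ≈ 33923.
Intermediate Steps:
s(Y) = 15
Z(A) = (15 + A)/(2*A) (Z(A) = (A + 15)/(A + A) = (15 + A)/((2*A)) = (15 + A)*(1/(2*A)) = (15 + A)/(2*A))
33923 - 1/(9193 + Z(f)) = 33923 - 1/(9193 + (½)*(15 - 136)/(-136)) = 33923 - 1/(9193 + (½)*(-1/136)*(-121)) = 33923 - 1/(9193 + 121/272) = 33923 - 1/2500617/272 = 33923 - 1*272/2500617 = 33923 - 272/2500617 = 84828430219/2500617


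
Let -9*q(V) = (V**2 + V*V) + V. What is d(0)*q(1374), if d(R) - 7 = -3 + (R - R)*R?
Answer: -5036168/3 ≈ -1.6787e+6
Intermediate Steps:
q(V) = -2*V**2/9 - V/9 (q(V) = -((V**2 + V*V) + V)/9 = -((V**2 + V**2) + V)/9 = -(2*V**2 + V)/9 = -(V + 2*V**2)/9 = -2*V**2/9 - V/9)
d(R) = 4 (d(R) = 7 + (-3 + (R - R)*R) = 7 + (-3 + 0*R) = 7 + (-3 + 0) = 7 - 3 = 4)
d(0)*q(1374) = 4*(-1/9*1374*(1 + 2*1374)) = 4*(-1/9*1374*(1 + 2748)) = 4*(-1/9*1374*2749) = 4*(-1259042/3) = -5036168/3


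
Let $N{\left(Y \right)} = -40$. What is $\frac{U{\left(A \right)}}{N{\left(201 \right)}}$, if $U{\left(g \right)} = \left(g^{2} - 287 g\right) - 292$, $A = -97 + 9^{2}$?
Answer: $- \frac{1139}{10} \approx -113.9$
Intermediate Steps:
$A = -16$ ($A = -97 + 81 = -16$)
$U{\left(g \right)} = -292 + g^{2} - 287 g$
$\frac{U{\left(A \right)}}{N{\left(201 \right)}} = \frac{-292 + \left(-16\right)^{2} - -4592}{-40} = \left(-292 + 256 + 4592\right) \left(- \frac{1}{40}\right) = 4556 \left(- \frac{1}{40}\right) = - \frac{1139}{10}$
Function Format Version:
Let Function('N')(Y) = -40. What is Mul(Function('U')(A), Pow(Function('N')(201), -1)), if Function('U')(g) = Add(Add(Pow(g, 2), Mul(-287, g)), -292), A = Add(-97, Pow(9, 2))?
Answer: Rational(-1139, 10) ≈ -113.90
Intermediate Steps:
A = -16 (A = Add(-97, 81) = -16)
Function('U')(g) = Add(-292, Pow(g, 2), Mul(-287, g))
Mul(Function('U')(A), Pow(Function('N')(201), -1)) = Mul(Add(-292, Pow(-16, 2), Mul(-287, -16)), Pow(-40, -1)) = Mul(Add(-292, 256, 4592), Rational(-1, 40)) = Mul(4556, Rational(-1, 40)) = Rational(-1139, 10)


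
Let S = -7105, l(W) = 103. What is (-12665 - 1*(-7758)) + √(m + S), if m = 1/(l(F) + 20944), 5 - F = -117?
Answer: -4907 + I*√3147345943898/21047 ≈ -4907.0 + 84.291*I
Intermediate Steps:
F = 122 (F = 5 - 1*(-117) = 5 + 117 = 122)
m = 1/21047 (m = 1/(103 + 20944) = 1/21047 ≈ 4.7513e-5)
(-12665 - 1*(-7758)) + √(m + S) = (-12665 - 1*(-7758)) + √(1/21047 - 7105) = (-12665 + 7758) + √(-149538934/21047) = -4907 + I*√3147345943898/21047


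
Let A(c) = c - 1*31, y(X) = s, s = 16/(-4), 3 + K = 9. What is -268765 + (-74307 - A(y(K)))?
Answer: -343037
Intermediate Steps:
K = 6 (K = -3 + 9 = 6)
s = -4 (s = 16*(-¼) = -4)
y(X) = -4
A(c) = -31 + c (A(c) = c - 31 = -31 + c)
-268765 + (-74307 - A(y(K))) = -268765 + (-74307 - (-31 - 4)) = -268765 + (-74307 - 1*(-35)) = -268765 + (-74307 + 35) = -268765 - 74272 = -343037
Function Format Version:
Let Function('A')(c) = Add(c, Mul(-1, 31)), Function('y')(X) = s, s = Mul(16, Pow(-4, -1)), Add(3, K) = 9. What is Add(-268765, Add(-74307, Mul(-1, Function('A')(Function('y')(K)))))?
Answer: -343037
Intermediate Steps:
K = 6 (K = Add(-3, 9) = 6)
s = -4 (s = Mul(16, Rational(-1, 4)) = -4)
Function('y')(X) = -4
Function('A')(c) = Add(-31, c) (Function('A')(c) = Add(c, -31) = Add(-31, c))
Add(-268765, Add(-74307, Mul(-1, Function('A')(Function('y')(K))))) = Add(-268765, Add(-74307, Mul(-1, Add(-31, -4)))) = Add(-268765, Add(-74307, Mul(-1, -35))) = Add(-268765, Add(-74307, 35)) = Add(-268765, -74272) = -343037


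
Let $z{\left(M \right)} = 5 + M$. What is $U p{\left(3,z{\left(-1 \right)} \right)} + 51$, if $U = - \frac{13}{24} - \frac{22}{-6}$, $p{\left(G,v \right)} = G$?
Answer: $\frac{483}{8} \approx 60.375$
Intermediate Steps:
$U = \frac{25}{8}$ ($U = \left(-13\right) \frac{1}{24} - - \frac{11}{3} = - \frac{13}{24} + \frac{11}{3} = \frac{25}{8} \approx 3.125$)
$U p{\left(3,z{\left(-1 \right)} \right)} + 51 = \frac{25}{8} \cdot 3 + 51 = \frac{75}{8} + 51 = \frac{483}{8}$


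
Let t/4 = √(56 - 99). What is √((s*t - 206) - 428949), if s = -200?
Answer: √(-429155 - 800*I*√43) ≈ 4.004 - 655.11*I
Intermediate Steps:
t = 4*I*√43 (t = 4*√(56 - 99) = 4*√(-43) = 4*(I*√43) = 4*I*√43 ≈ 26.23*I)
√((s*t - 206) - 428949) = √((-800*I*√43 - 206) - 428949) = √((-206 - 800*I*√43) - 428949) = √(-429155 - 800*I*√43)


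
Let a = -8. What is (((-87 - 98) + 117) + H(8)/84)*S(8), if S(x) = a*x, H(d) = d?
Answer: 91264/21 ≈ 4345.9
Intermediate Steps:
S(x) = -8*x
(((-87 - 98) + 117) + H(8)/84)*S(8) = (((-87 - 98) + 117) + 8/84)*(-8*8) = ((-185 + 117) + 8*(1/84))*(-64) = (-68 + 2/21)*(-64) = -1426/21*(-64) = 91264/21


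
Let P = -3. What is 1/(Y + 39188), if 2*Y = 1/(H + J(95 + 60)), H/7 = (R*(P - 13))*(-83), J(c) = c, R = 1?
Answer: 18902/740731577 ≈ 2.5518e-5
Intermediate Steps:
H = 9296 (H = 7*((1*(-3 - 13))*(-83)) = 7*((1*(-16))*(-83)) = 7*(-16*(-83)) = 7*1328 = 9296)
Y = 1/18902 (Y = 1/(2*(9296 + (95 + 60))) = 1/(2*(9296 + 155)) = (½)/9451 = (½)*(1/9451) = 1/18902 ≈ 5.2904e-5)
1/(Y + 39188) = 1/(1/18902 + 39188) = 1/(740731577/18902) = 18902/740731577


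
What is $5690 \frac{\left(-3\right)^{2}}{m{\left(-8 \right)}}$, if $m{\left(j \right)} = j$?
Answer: $- \frac{25605}{4} \approx -6401.3$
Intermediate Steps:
$5690 \frac{\left(-3\right)^{2}}{m{\left(-8 \right)}} = 5690 \frac{\left(-3\right)^{2}}{-8} = 5690 \cdot 9 \left(- \frac{1}{8}\right) = 5690 \left(- \frac{9}{8}\right) = - \frac{25605}{4}$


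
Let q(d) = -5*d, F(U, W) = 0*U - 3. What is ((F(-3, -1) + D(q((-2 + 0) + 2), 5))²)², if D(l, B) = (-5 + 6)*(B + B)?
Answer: 2401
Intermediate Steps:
F(U, W) = -3 (F(U, W) = 0 - 3 = -3)
D(l, B) = 2*B (D(l, B) = 1*(2*B) = 2*B)
((F(-3, -1) + D(q((-2 + 0) + 2), 5))²)² = ((-3 + 2*5)²)² = ((-3 + 10)²)² = (7²)² = 49² = 2401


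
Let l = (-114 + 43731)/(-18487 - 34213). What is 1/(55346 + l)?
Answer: 1700/94086793 ≈ 1.8068e-5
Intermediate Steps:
l = -1407/1700 (l = 43617/(-52700) = 43617*(-1/52700) = -1407/1700 ≈ -0.82765)
1/(55346 + l) = 1/(55346 - 1407/1700) = 1/(94086793/1700) = 1700/94086793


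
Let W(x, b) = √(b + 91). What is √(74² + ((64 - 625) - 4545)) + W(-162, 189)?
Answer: √370 + 2*√70 ≈ 35.969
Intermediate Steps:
W(x, b) = √(91 + b)
√(74² + ((64 - 625) - 4545)) + W(-162, 189) = √(74² + ((64 - 625) - 4545)) + √(91 + 189) = √(5476 + (-561 - 4545)) + √280 = √(5476 - 5106) + 2*√70 = √370 + 2*√70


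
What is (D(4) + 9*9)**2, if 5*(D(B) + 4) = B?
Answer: 151321/25 ≈ 6052.8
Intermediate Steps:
D(B) = -4 + B/5
(D(4) + 9*9)**2 = ((-4 + (1/5)*4) + 9*9)**2 = ((-4 + 4/5) + 81)**2 = (-16/5 + 81)**2 = (389/5)**2 = 151321/25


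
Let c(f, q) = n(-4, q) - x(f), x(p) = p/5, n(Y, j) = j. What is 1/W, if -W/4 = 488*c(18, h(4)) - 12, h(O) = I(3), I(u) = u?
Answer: 5/6096 ≈ 0.00082021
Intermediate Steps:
x(p) = p/5 (x(p) = p*(⅕) = p/5)
h(O) = 3
c(f, q) = q - f/5
W = 6096/5 (W = -4*(488*(3 - ⅕*18) - 12) = -4*(488*(3 - 18/5) - 12) = -4*(488*(-⅗) - 12) = -4*(-1464/5 - 12) = -4*(-1524/5) = 6096/5 ≈ 1219.2)
1/W = 1/(6096/5) = 5/6096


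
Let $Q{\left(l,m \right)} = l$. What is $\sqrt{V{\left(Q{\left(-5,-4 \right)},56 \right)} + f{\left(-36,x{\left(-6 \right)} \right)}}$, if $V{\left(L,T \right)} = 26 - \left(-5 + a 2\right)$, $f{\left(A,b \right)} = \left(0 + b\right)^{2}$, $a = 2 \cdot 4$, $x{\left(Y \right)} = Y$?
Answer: $\sqrt{51} \approx 7.1414$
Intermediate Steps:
$a = 8$
$f{\left(A,b \right)} = b^{2}$
$V{\left(L,T \right)} = 15$ ($V{\left(L,T \right)} = 26 - \left(-5 + 8 \cdot 2\right) = 26 - \left(-5 + 16\right) = 26 - 11 = 15$)
$\sqrt{V{\left(Q{\left(-5,-4 \right)},56 \right)} + f{\left(-36,x{\left(-6 \right)} \right)}} = \sqrt{15 + \left(-6\right)^{2}} = \sqrt{15 + 36} = \sqrt{51}$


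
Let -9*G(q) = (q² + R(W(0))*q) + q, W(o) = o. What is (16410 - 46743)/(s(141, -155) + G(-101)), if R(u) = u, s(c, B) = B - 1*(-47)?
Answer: 272997/11072 ≈ 24.657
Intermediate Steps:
s(c, B) = 47 + B (s(c, B) = B + 47 = 47 + B)
G(q) = -q/9 - q²/9 (G(q) = -((q² + 0*q) + q)/9 = -((q² + 0) + q)/9 = -(q² + q)/9 = -(q + q²)/9 = -q/9 - q²/9)
(16410 - 46743)/(s(141, -155) + G(-101)) = (16410 - 46743)/((47 - 155) - ⅑*(-101)*(1 - 101)) = -30333/(-108 - ⅑*(-101)*(-100)) = -30333/(-108 - 10100/9) = -30333/(-11072/9) = -30333*(-9/11072) = 272997/11072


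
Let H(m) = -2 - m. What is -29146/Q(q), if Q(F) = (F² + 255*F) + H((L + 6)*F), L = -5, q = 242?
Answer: -14573/60015 ≈ -0.24282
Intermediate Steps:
Q(F) = -2 + F² + 254*F (Q(F) = (F² + 255*F) + (-2 - (-5 + 6)*F) = (F² + 255*F) + (-2 - F) = -2 + F² + 254*F)
-29146/Q(q) = -29146/(-2 + 242² + 254*242) = -29146/(-2 + 58564 + 61468) = -29146/120030 = -29146*1/120030 = -14573/60015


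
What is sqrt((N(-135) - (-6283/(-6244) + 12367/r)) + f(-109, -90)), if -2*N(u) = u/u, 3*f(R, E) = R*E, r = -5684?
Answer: sqrt(26810101346222)/90538 ≈ 57.190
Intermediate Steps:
f(R, E) = E*R/3 (f(R, E) = (R*E)/3 = (E*R)/3 = E*R/3)
N(u) = -1/2 (N(u) = -u/(2*u) = -1/2*1 = -1/2)
sqrt((N(-135) - (-6283/(-6244) + 12367/r)) + f(-109, -90)) = sqrt((-1/2 - (-6283/(-6244) + 12367/(-5684))) + (1/3)*(-90)*(-109)) = sqrt((-1/2 - (-6283*(-1/6244) + 12367*(-1/5684))) + 3270) = sqrt((-1/2 - (6283/6244 - 12367/5684)) + 3270) = sqrt((-1/2 - 1*(-370598/316883)) + 3270) = sqrt((-1/2 + 370598/316883) + 3270) = sqrt(424313/633766 + 3270) = sqrt(2072839133/633766) = sqrt(26810101346222)/90538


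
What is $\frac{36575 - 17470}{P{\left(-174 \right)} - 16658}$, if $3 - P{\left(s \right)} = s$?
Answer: $- \frac{19105}{16481} \approx -1.1592$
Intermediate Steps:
$P{\left(s \right)} = 3 - s$
$\frac{36575 - 17470}{P{\left(-174 \right)} - 16658} = \frac{36575 - 17470}{\left(3 - -174\right) - 16658} = \frac{19105}{\left(3 + 174\right) - 16658} = \frac{19105}{177 - 16658} = \frac{19105}{-16481} = 19105 \left(- \frac{1}{16481}\right) = - \frac{19105}{16481}$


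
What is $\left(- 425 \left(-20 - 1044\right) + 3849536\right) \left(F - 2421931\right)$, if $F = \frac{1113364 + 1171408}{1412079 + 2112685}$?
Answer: $- \frac{9180692825185298208}{881191} \approx -1.0419 \cdot 10^{13}$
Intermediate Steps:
$F = \frac{571193}{881191}$ ($F = \frac{2284772}{3524764} = 2284772 \cdot \frac{1}{3524764} = \frac{571193}{881191} \approx 0.64821$)
$\left(- 425 \left(-20 - 1044\right) + 3849536\right) \left(F - 2421931\right) = \left(- 425 \left(-20 - 1044\right) + 3849536\right) \left(\frac{571193}{881191} - 2421931\right) = \left(\left(-425\right) \left(-1064\right) + 3849536\right) \left(- \frac{2134183228628}{881191}\right) = \left(452200 + 3849536\right) \left(- \frac{2134183228628}{881191}\right) = 4301736 \left(- \frac{2134183228628}{881191}\right) = - \frac{9180692825185298208}{881191}$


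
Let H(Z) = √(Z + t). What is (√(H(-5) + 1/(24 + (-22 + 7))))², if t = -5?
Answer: ⅑ + I*√10 ≈ 0.11111 + 3.1623*I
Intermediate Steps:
H(Z) = √(-5 + Z) (H(Z) = √(Z - 5) = √(-5 + Z))
(√(H(-5) + 1/(24 + (-22 + 7))))² = (√(√(-5 - 5) + 1/(24 + (-22 + 7))))² = (√(√(-10) + 1/(24 - 15)))² = (√(I*√10 + 1/9))² = (√(I*√10 + ⅑))² = (√(⅑ + I*√10))² = ⅑ + I*√10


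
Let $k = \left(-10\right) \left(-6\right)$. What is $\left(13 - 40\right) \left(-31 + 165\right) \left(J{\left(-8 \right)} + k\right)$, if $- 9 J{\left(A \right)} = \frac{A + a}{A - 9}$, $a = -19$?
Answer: $- \frac{3679506}{17} \approx -2.1644 \cdot 10^{5}$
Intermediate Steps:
$J{\left(A \right)} = - \frac{-19 + A}{9 \left(-9 + A\right)}$ ($J{\left(A \right)} = - \frac{\left(A - 19\right) \frac{1}{A - 9}}{9} = - \frac{\left(-19 + A\right) \frac{1}{-9 + A}}{9} = - \frac{\frac{1}{-9 + A} \left(-19 + A\right)}{9} = - \frac{-19 + A}{9 \left(-9 + A\right)}$)
$k = 60$
$\left(13 - 40\right) \left(-31 + 165\right) \left(J{\left(-8 \right)} + k\right) = \left(13 - 40\right) \left(-31 + 165\right) \left(\frac{19 - -8}{9 \left(-9 - 8\right)} + 60\right) = \left(-27\right) 134 \left(\frac{19 + 8}{9 \left(-17\right)} + 60\right) = - 3618 \left(\frac{1}{9} \left(- \frac{1}{17}\right) 27 + 60\right) = - 3618 \left(- \frac{3}{17} + 60\right) = \left(-3618\right) \frac{1017}{17} = - \frac{3679506}{17}$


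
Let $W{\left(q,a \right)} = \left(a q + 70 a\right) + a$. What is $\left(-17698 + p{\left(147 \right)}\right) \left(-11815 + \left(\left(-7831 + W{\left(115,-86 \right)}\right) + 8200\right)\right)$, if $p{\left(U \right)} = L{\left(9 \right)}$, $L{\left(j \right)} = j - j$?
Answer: $485668516$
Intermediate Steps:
$W{\left(q,a \right)} = 71 a + a q$ ($W{\left(q,a \right)} = \left(70 a + a q\right) + a = 71 a + a q$)
$L{\left(j \right)} = 0$
$p{\left(U \right)} = 0$
$\left(-17698 + p{\left(147 \right)}\right) \left(-11815 + \left(\left(-7831 + W{\left(115,-86 \right)}\right) + 8200\right)\right) = \left(-17698 + 0\right) \left(-11815 + \left(\left(-7831 - 86 \left(71 + 115\right)\right) + 8200\right)\right) = - 17698 \left(-11815 + \left(\left(-7831 - 15996\right) + 8200\right)\right) = - 17698 \left(-11815 + \left(-23827 + 8200\right)\right) = - 17698 \left(-11815 - 15627\right) = \left(-17698\right) \left(-27442\right) = 485668516$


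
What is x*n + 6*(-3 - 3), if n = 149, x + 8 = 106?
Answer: 14566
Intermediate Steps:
x = 98 (x = -8 + 106 = 98)
x*n + 6*(-3 - 3) = 98*149 + 6*(-3 - 3) = 14602 + 6*(-6) = 14602 - 36 = 14566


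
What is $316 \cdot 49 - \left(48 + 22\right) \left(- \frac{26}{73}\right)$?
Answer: $\frac{1132152}{73} \approx 15509.0$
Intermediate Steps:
$316 \cdot 49 - \left(48 + 22\right) \left(- \frac{26}{73}\right) = 15484 - 70 \left(\left(-26\right) \frac{1}{73}\right) = 15484 - 70 \left(- \frac{26}{73}\right) = 15484 - - \frac{1820}{73} = 15484 + \frac{1820}{73} = \frac{1132152}{73}$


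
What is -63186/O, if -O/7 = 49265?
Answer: 63186/344855 ≈ 0.18322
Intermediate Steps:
O = -344855 (O = -7*49265 = -344855)
-63186/O = -63186/(-344855) = -63186*(-1/344855) = 63186/344855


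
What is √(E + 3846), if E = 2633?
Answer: √6479 ≈ 80.492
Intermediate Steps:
√(E + 3846) = √(2633 + 3846) = √6479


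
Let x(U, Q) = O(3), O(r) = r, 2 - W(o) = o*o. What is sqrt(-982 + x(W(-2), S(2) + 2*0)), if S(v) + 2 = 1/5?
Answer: I*sqrt(979) ≈ 31.289*I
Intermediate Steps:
S(v) = -9/5 (S(v) = -2 + 1/5 = -9/5)
W(o) = 2 - o**2 (W(o) = 2 - o*o = 2 - o**2)
x(U, Q) = 3
sqrt(-982 + x(W(-2), S(2) + 2*0)) = sqrt(-982 + 3) = sqrt(-979) = I*sqrt(979)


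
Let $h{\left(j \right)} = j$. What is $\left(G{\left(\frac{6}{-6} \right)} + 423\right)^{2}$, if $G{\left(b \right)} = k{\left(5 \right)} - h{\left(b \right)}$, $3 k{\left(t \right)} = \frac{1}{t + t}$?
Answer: $\frac{161823841}{900} \approx 1.798 \cdot 10^{5}$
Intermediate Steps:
$k{\left(t \right)} = \frac{1}{6 t}$ ($k{\left(t \right)} = \frac{1}{3 \left(t + t\right)} = \frac{1}{3 \cdot 2 t} = \frac{\frac{1}{2} \frac{1}{t}}{3} = \frac{1}{6 t}$)
$G{\left(b \right)} = \frac{1}{30} - b$ ($G{\left(b \right)} = \frac{1}{6 \cdot 5} - b = \frac{1}{6} \cdot \frac{1}{5} - b = \frac{1}{30} - b$)
$\left(G{\left(\frac{6}{-6} \right)} + 423\right)^{2} = \left(\left(\frac{1}{30} - \frac{6}{-6}\right) + 423\right)^{2} = \left(\left(\frac{1}{30} - 6 \left(- \frac{1}{6}\right)\right) + 423\right)^{2} = \left(\left(\frac{1}{30} - -1\right) + 423\right)^{2} = \left(\left(\frac{1}{30} + 1\right) + 423\right)^{2} = \left(\frac{31}{30} + 423\right)^{2} = \left(\frac{12721}{30}\right)^{2} = \frac{161823841}{900}$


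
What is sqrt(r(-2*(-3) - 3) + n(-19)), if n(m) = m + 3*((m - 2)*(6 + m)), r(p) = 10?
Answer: 9*sqrt(10) ≈ 28.461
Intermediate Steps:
n(m) = m + 3*(-2 + m)*(6 + m) (n(m) = m + 3*((-2 + m)*(6 + m)) = m + 3*(-2 + m)*(6 + m))
sqrt(r(-2*(-3) - 3) + n(-19)) = sqrt(10 + (-36 + 3*(-19)**2 + 13*(-19))) = sqrt(10 + (-36 + 3*361 - 247)) = sqrt(10 + (-36 + 1083 - 247)) = sqrt(10 + 800) = sqrt(810) = 9*sqrt(10)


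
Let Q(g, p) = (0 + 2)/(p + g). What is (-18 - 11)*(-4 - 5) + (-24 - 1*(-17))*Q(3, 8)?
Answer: 2857/11 ≈ 259.73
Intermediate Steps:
Q(g, p) = 2/(g + p)
(-18 - 11)*(-4 - 5) + (-24 - 1*(-17))*Q(3, 8) = (-18 - 11)*(-4 - 5) + (-24 - 1*(-17))*(2/(3 + 8)) = -29*(-9) + (-24 + 17)*(2/11) = 261 - 14/11 = 2857/11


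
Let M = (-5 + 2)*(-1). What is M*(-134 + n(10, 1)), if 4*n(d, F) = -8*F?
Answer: -408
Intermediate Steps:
n(d, F) = -2*F (n(d, F) = (-8*F)/4 = -2*F)
M = 3 (M = -3*(-1) = 3)
M*(-134 + n(10, 1)) = 3*(-134 - 2*1) = 3*(-134 - 2) = 3*(-136) = -408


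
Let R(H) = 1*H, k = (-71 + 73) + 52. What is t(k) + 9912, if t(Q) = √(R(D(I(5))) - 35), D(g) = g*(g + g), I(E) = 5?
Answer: 9912 + √15 ≈ 9915.9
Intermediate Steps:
D(g) = 2*g² (D(g) = g*(2*g) = 2*g²)
k = 54 (k = 2 + 52 = 54)
R(H) = H
t(Q) = √15 (t(Q) = √(2*5² - 35) = √(2*25 - 35) = √(50 - 35) = √15)
t(k) + 9912 = √15 + 9912 = 9912 + √15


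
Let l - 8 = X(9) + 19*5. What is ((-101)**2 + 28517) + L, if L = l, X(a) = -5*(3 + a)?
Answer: 38761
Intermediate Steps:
X(a) = -15 - 5*a
l = 43 (l = 8 + ((-15 - 5*9) + 19*5) = 8 + ((-15 - 45) + 95) = 8 + (-60 + 95) = 8 + 35 = 43)
L = 43
((-101)**2 + 28517) + L = ((-101)**2 + 28517) + 43 = (10201 + 28517) + 43 = 38718 + 43 = 38761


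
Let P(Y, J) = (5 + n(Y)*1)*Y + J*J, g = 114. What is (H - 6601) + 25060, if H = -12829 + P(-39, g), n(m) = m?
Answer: 19952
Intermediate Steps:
P(Y, J) = J**2 + Y*(5 + Y) (P(Y, J) = (5 + Y*1)*Y + J*J = (5 + Y)*Y + J**2 = Y*(5 + Y) + J**2 = J**2 + Y*(5 + Y))
H = 1493 (H = -12829 + (114**2 + (-39)**2 + 5*(-39)) = -12829 + (12996 + 1521 - 195) = -12829 + 14322 = 1493)
(H - 6601) + 25060 = (1493 - 6601) + 25060 = -5108 + 25060 = 19952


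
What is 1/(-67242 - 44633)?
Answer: -1/111875 ≈ -8.9385e-6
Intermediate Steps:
1/(-67242 - 44633) = 1/(-111875) = -1/111875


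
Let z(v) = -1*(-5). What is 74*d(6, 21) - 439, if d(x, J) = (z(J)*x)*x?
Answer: 12881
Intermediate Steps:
z(v) = 5
d(x, J) = 5*x**2 (d(x, J) = (5*x)*x = 5*x**2)
74*d(6, 21) - 439 = 74*(5*6**2) - 439 = 74*(5*36) - 439 = 74*180 - 439 = 13320 - 439 = 12881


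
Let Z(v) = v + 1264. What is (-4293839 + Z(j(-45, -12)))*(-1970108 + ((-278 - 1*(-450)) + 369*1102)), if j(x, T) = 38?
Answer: 6710514507026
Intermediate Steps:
Z(v) = 1264 + v
(-4293839 + Z(j(-45, -12)))*(-1970108 + ((-278 - 1*(-450)) + 369*1102)) = (-4293839 + (1264 + 38))*(-1970108 + ((-278 - 1*(-450)) + 369*1102)) = (-4293839 + 1302)*(-1970108 + ((-278 + 450) + 406638)) = -4292537*(-1970108 + (172 + 406638)) = -4292537*(-1970108 + 406810) = -4292537*(-1563298) = 6710514507026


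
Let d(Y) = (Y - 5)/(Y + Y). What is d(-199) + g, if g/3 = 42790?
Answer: 25545732/199 ≈ 1.2837e+5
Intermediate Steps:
d(Y) = (-5 + Y)/(2*Y) (d(Y) = (-5 + Y)/((2*Y)) = (-5 + Y)*(1/(2*Y)) = (-5 + Y)/(2*Y))
g = 128370 (g = 3*42790 = 128370)
d(-199) + g = (½)*(-5 - 199)/(-199) + 128370 = (½)*(-1/199)*(-204) + 128370 = 102/199 + 128370 = 25545732/199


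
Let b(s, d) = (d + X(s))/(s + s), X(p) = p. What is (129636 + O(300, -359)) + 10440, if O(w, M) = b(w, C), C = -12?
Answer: 3501912/25 ≈ 1.4008e+5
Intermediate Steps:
b(s, d) = (d + s)/(2*s) (b(s, d) = (d + s)/(s + s) = (d + s)/((2*s)) = (d + s)*(1/(2*s)) = (d + s)/(2*s))
O(w, M) = (-12 + w)/(2*w)
(129636 + O(300, -359)) + 10440 = (129636 + (½)*(-12 + 300)/300) + 10440 = (129636 + (½)*(1/300)*288) + 10440 = (129636 + 12/25) + 10440 = 3240912/25 + 10440 = 3501912/25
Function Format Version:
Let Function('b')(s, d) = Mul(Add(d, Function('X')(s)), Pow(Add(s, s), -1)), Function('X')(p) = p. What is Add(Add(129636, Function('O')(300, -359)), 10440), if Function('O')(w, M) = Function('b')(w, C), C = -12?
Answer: Rational(3501912, 25) ≈ 1.4008e+5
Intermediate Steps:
Function('b')(s, d) = Mul(Rational(1, 2), Pow(s, -1), Add(d, s)) (Function('b')(s, d) = Mul(Add(d, s), Pow(Add(s, s), -1)) = Mul(Add(d, s), Pow(Mul(2, s), -1)) = Mul(Add(d, s), Mul(Rational(1, 2), Pow(s, -1))) = Mul(Rational(1, 2), Pow(s, -1), Add(d, s)))
Function('O')(w, M) = Mul(Rational(1, 2), Pow(w, -1), Add(-12, w))
Add(Add(129636, Function('O')(300, -359)), 10440) = Add(Add(129636, Mul(Rational(1, 2), Pow(300, -1), Add(-12, 300))), 10440) = Add(Add(129636, Mul(Rational(1, 2), Rational(1, 300), 288)), 10440) = Add(Add(129636, Rational(12, 25)), 10440) = Add(Rational(3240912, 25), 10440) = Rational(3501912, 25)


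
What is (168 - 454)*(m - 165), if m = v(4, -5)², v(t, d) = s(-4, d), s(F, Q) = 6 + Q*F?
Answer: -146146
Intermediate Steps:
s(F, Q) = 6 + F*Q
v(t, d) = 6 - 4*d
m = 676 (m = (6 - 4*(-5))² = (6 + 20)² = 26² = 676)
(168 - 454)*(m - 165) = (168 - 454)*(676 - 165) = -286*511 = -146146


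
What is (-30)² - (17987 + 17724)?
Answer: -34811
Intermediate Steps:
(-30)² - (17987 + 17724) = 900 - 1*35711 = 900 - 35711 = -34811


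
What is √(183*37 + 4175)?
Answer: √10946 ≈ 104.62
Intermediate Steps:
√(183*37 + 4175) = √(6771 + 4175) = √10946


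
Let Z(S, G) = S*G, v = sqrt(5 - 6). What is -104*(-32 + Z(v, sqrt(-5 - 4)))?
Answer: 3640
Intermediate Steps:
v = I (v = sqrt(-1) = I ≈ 1.0*I)
Z(S, G) = G*S
-104*(-32 + Z(v, sqrt(-5 - 4))) = -104*(-32 + sqrt(-5 - 4)*I) = -104*(-32 + sqrt(-9)*I) = -104*(-32 + (3*I)*I) = -104*(-32 - 3) = -104*(-35) = 3640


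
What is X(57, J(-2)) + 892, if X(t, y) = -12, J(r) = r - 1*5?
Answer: 880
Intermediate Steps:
J(r) = -5 + r (J(r) = r - 5 = -5 + r)
X(57, J(-2)) + 892 = -12 + 892 = 880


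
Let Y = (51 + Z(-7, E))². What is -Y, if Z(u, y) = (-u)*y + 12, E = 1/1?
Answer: -4900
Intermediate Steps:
E = 1
Z(u, y) = 12 - u*y (Z(u, y) = -u*y + 12 = 12 - u*y)
Y = 4900 (Y = (51 + (12 - 1*(-7)*1))² = (51 + (12 + 7))² = (51 + 19)² = 70² = 4900)
-Y = -1*4900 = -4900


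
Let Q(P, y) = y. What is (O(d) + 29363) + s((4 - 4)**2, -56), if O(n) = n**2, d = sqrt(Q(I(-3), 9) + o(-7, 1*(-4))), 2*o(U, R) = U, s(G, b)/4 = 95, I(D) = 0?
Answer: 59497/2 ≈ 29749.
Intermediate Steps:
s(G, b) = 380 (s(G, b) = 4*95 = 380)
o(U, R) = U/2
d = sqrt(22)/2 (d = sqrt(9 + (1/2)*(-7)) = sqrt(9 - 7/2) = sqrt(11/2) = sqrt(22)/2 ≈ 2.3452)
(O(d) + 29363) + s((4 - 4)**2, -56) = ((sqrt(22)/2)**2 + 29363) + 380 = (11/2 + 29363) + 380 = 58737/2 + 380 = 59497/2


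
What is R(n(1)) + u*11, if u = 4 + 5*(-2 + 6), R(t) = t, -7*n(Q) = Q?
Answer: 1847/7 ≈ 263.86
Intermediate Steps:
n(Q) = -Q/7
u = 24 (u = 4 + 5*4 = 4 + 20 = 24)
R(n(1)) + u*11 = -⅐*1 + 24*11 = -⅐ + 264 = 1847/7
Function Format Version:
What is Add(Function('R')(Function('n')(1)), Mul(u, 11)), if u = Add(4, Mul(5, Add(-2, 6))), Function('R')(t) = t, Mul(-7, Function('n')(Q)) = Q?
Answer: Rational(1847, 7) ≈ 263.86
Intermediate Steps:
Function('n')(Q) = Mul(Rational(-1, 7), Q)
u = 24 (u = Add(4, Mul(5, 4)) = Add(4, 20) = 24)
Add(Function('R')(Function('n')(1)), Mul(u, 11)) = Add(Mul(Rational(-1, 7), 1), Mul(24, 11)) = Add(Rational(-1, 7), 264) = Rational(1847, 7)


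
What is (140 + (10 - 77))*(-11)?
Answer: -803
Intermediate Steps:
(140 + (10 - 77))*(-11) = (140 - 67)*(-11) = 73*(-11) = -803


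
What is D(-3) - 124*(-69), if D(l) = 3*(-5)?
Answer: 8541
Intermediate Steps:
D(l) = -15
D(-3) - 124*(-69) = -15 - 124*(-69) = -15 + 8556 = 8541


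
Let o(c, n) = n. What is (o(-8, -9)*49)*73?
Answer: -32193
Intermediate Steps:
(o(-8, -9)*49)*73 = -9*49*73 = -441*73 = -32193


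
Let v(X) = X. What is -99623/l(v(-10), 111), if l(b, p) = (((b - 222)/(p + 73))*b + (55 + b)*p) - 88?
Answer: -2291329/113151 ≈ -20.250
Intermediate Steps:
l(b, p) = -88 + p*(55 + b) + b*(-222 + b)/(73 + p) (l(b, p) = (((-222 + b)/(73 + p))*b + p*(55 + b)) - 88 = (b*(-222 + b)/(73 + p) + p*(55 + b)) - 88 = (p*(55 + b) + b*(-222 + b)/(73 + p)) - 88 = -88 + p*(55 + b) + b*(-222 + b)/(73 + p))
-99623/l(v(-10), 111) = -99623*(73 + 111)/(-6424 + (-10)² - 222*(-10) + 55*111² + 3927*111 - 10*111² + 73*(-10)*111) = -99623*184/(-6424 + 100 + 2220 + 55*12321 + 435897 - 10*12321 - 81030) = -99623*184/(-6424 + 100 + 2220 + 677655 + 435897 - 123210 - 81030) = -99623/((1/184)*905208) = -99623/113151/23 = -99623*23/113151 = -2291329/113151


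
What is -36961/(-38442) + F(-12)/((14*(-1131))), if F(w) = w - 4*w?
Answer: 97309427/101448438 ≈ 0.95920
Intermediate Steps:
F(w) = -3*w
-36961/(-38442) + F(-12)/((14*(-1131))) = -36961/(-38442) + (-3*(-12))/((14*(-1131))) = -36961*(-1/38442) + 36/(-15834) = 36961/38442 + 36*(-1/15834) = 36961/38442 - 6/2639 = 97309427/101448438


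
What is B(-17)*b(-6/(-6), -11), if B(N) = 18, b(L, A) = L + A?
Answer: -180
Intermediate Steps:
b(L, A) = A + L
B(-17)*b(-6/(-6), -11) = 18*(-11 - 6/(-6)) = 18*(-11 - 6*(-⅙)) = 18*(-11 + 1) = 18*(-10) = -180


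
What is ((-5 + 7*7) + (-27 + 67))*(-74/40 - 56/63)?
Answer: -3451/15 ≈ -230.07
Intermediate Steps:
((-5 + 7*7) + (-27 + 67))*(-74/40 - 56/63) = ((-5 + 49) + 40)*(-74*1/40 - 56*1/63) = (44 + 40)*(-37/20 - 8/9) = 84*(-493/180) = -3451/15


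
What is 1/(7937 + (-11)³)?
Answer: 1/6606 ≈ 0.00015138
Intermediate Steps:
1/(7937 + (-11)³) = 1/(7937 - 1331) = 1/6606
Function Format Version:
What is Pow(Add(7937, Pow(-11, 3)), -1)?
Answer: Rational(1, 6606) ≈ 0.00015138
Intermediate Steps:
Pow(Add(7937, Pow(-11, 3)), -1) = Pow(Add(7937, -1331), -1) = Pow(6606, -1) = Rational(1, 6606)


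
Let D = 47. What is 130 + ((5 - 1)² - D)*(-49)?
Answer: 1649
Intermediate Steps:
130 + ((5 - 1)² - D)*(-49) = 130 + ((5 - 1)² - 1*47)*(-49) = 130 + (4² - 47)*(-49) = 130 + (16 - 47)*(-49) = 130 - 31*(-49) = 130 + 1519 = 1649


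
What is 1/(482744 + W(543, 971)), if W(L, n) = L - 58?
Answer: 1/483229 ≈ 2.0694e-6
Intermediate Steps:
W(L, n) = -58 + L
1/(482744 + W(543, 971)) = 1/(482744 + (-58 + 543)) = 1/(482744 + 485) = 1/483229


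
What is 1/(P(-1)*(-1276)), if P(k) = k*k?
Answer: -1/1276 ≈ -0.00078370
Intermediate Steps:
P(k) = k²
1/(P(-1)*(-1276)) = 1/((-1)²*(-1276)) = 1/(1*(-1276)) = 1/(-1276) = -1/1276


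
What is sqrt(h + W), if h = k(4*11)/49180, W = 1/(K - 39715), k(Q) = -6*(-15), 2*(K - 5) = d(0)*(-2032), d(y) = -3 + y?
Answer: 2*sqrt(915717497635)/45075929 ≈ 0.042459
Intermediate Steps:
K = 3053 (K = 5 + ((-3 + 0)*(-2032))/2 = 5 + (-3*(-2032))/2 = 5 + (1/2)*6096 = 5 + 3048 = 3053)
k(Q) = 90
W = -1/36662 (W = 1/(3053 - 39715) = 1/(-36662) = -1/36662 ≈ -2.7276e-5)
h = 9/4918 (h = 90/49180 = 90*(1/49180) = 9/4918 ≈ 0.0018300)
sqrt(h + W) = sqrt(9/4918 - 1/36662) = sqrt(81260/45075929) = 2*sqrt(915717497635)/45075929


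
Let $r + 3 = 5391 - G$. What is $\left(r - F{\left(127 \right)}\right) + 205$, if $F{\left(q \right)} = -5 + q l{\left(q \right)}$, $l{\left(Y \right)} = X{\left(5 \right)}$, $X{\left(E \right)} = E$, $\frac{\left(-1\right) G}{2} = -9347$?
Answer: $-13731$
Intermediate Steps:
$G = 18694$ ($G = \left(-2\right) \left(-9347\right) = 18694$)
$l{\left(Y \right)} = 5$
$r = -13306$ ($r = -3 + \left(5391 - 18694\right) = -3 - 13303 = -13306$)
$F{\left(q \right)} = -5 + 5 q$ ($F{\left(q \right)} = -5 + q 5 = -5 + 5 q$)
$\left(r - F{\left(127 \right)}\right) + 205 = \left(-13306 - \left(-5 + 5 \cdot 127\right)\right) + 205 = \left(-13306 - \left(-5 + 635\right)\right) + 205 = \left(-13306 - 630\right) + 205 = -13936 + 205 = -13731$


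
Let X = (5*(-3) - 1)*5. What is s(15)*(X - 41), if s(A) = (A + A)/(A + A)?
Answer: -121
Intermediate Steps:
X = -80 (X = (-15 - 1)*5 = -16*5 = -80)
s(A) = 1 (s(A) = (2*A)/((2*A)) = (2*A)*(1/(2*A)) = 1)
s(15)*(X - 41) = 1*(-80 - 41) = 1*(-121) = -121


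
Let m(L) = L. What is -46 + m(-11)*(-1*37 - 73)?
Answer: 1164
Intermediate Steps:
-46 + m(-11)*(-1*37 - 73) = -46 - 11*(-1*37 - 73) = -46 - 11*(-37 - 73) = -46 - 11*(-110) = -46 + 1210 = 1164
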